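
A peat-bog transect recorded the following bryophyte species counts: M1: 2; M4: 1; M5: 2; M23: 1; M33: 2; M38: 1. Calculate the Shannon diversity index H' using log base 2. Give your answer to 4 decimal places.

2.5033

Total N = 2+1+2+1+2+1 = 9, so the proportions are 0.222222, 0.111111, 0.222222, 0.111111, 0.222222, 0.111111 (working shown to 6 dp, full precision carried).
Each pᵢ log₂ pᵢ term: 0.222222×(-2.169925)=-0.482206, 0.111111×(-3.169925)=-0.352214, 0.222222×(-2.169925)=-0.482206, 0.111111×(-3.169925)=-0.352214, 0.222222×(-2.169925)=-0.482206, 0.111111×(-3.169925)=-0.352214.
Sum = -2.503258, so H' = 2.5033.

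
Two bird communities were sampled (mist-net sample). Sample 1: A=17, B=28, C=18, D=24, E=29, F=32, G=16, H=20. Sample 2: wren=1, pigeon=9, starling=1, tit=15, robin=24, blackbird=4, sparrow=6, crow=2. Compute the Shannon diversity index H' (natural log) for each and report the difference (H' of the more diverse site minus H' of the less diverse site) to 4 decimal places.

0.4110

Sample 1: N=184, proportions 0.092391, 0.152174, 0.097826, 0.130435, 0.157609, 0.173913, 0.086957, 0.108696, giving H' = 2.048645 (working shown to 6 dp, full precision carried).
Sample 2: N=62, proportions 0.016129, 0.145161, 0.016129, 0.241935, 0.387097, 0.064516, 0.096774, 0.032258, giving H' = 1.637601.
Difference = |2.048645 − 1.637601| = 0.411044, i.e. 0.4110 to 4 decimal places.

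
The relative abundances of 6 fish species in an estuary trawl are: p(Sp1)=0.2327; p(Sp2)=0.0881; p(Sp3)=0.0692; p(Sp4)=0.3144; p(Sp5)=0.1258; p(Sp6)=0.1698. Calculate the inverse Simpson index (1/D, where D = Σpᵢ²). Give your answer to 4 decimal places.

4.7573

D = 0.2327² + 0.0881² + 0.0692² + 0.3144² + 0.1258² + 0.1698² = 0.05414929 + 0.00776161 + 0.00478864 + 0.09884736 + 0.01582564 + 0.02883204 = 0.21020458 (working shown to 8 dp, full precision carried).
So 1/D = 4.757270, i.e. 4.7573 to 4 decimal places.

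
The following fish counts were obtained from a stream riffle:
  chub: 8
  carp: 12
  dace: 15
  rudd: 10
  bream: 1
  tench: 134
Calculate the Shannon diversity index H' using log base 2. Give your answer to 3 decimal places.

1.349

Total N = 8+12+15+10+1+134 = 180, so the proportions are 0.04444, 0.06667, 0.08333, 0.05556, 0.00556, 0.74444 (working shown to 5 dp, full precision carried).
Each pᵢ log₂ pᵢ term: 0.04444×(-4.49185)=-0.19964, 0.06667×(-3.90689)=-0.26046, 0.08333×(-3.58496)=-0.29875, 0.05556×(-4.16993)=-0.23166, 0.00556×(-7.49185)=-0.04162, 0.74444×(-0.42576)=-0.31696.
Sum = -1.34909, so H' = 1.349.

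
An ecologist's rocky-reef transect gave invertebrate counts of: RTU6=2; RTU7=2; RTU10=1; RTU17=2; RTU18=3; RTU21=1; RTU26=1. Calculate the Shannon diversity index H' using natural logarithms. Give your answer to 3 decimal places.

1.864

Total N = 2+2+1+2+3+1+1 = 12, so the proportions are 0.16667, 0.16667, 0.08333, 0.16667, 0.25, 0.08333, 0.08333 (working shown to 5 dp, full precision carried).
Each pᵢ ln pᵢ term: 0.16667×(-1.79176)=-0.29863, 0.16667×(-1.79176)=-0.29863, 0.08333×(-2.48491)=-0.20708, 0.16667×(-1.79176)=-0.29863, 0.25×(-1.38629)=-0.34657, 0.08333×(-2.48491)=-0.20708, 0.08333×(-2.48491)=-0.20708.
Sum = -1.86368, so H' = 1.864.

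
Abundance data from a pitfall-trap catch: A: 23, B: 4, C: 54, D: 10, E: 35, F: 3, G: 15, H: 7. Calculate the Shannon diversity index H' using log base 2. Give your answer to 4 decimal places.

2.4797

Total N = 23+4+54+10+35+3+15+7 = 151, so the proportions are 0.152318, 0.02649, 0.357616, 0.066225, 0.231788, 0.019868, 0.099338, 0.046358 (working shown to 6 dp, full precision carried).
Each pᵢ log₂ pᵢ term: 0.152318×(-2.714843)=-0.413519, 0.02649×(-5.238405)=-0.138766, 0.357616×(-1.483517)=-0.530529, 0.066225×(-3.916477)=-0.259369, 0.231788×(-2.109122)=-0.488869, 0.019868×(-5.653442)=-0.112320, 0.099338×(-3.331514)=-0.330945, 0.046358×(-4.431050)=-0.205413.
Sum = -2.479731, so H' = 2.4797.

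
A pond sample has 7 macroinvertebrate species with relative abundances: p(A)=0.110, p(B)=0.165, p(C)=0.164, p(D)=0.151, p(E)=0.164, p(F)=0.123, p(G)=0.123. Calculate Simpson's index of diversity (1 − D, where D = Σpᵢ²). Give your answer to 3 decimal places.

0.854

D = 0.11² + 0.165² + 0.164² + 0.151² + 0.164² + 0.123² + 0.123² = 0.01210 + 0.02723 + 0.02690 + 0.02280 + 0.02690 + 0.01513 + 0.01513 = 0.14618 (working shown to 5 dp, full precision carried).
So 1 − D = 0.85382, i.e. 0.854 to 3 decimal places.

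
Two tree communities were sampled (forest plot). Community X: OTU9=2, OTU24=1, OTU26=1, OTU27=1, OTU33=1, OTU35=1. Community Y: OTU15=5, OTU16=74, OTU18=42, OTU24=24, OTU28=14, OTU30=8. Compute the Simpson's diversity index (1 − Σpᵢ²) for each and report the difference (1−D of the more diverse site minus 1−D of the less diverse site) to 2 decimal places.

0.11

Community X: N=7, proportions 0.2857, 0.1429, 0.1429, 0.1429, 0.1429, 0.1429, giving 1−D = 0.8163 (working shown to 4 dp, full precision carried).
Community Y: N=167, proportions 0.0299, 0.4431, 0.2515, 0.1437, 0.0838, 0.0479, giving 1−D = 0.7095.
Difference = |0.8163 − 0.7095| = 0.1068, i.e. 0.11 to 2 decimal places.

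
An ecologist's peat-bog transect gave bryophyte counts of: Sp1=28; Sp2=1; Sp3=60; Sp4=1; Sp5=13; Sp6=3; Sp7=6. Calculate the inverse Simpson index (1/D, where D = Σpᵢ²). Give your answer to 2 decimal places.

Total N = 28+1+60+1+13+3+6 = 112, so the proportions are 0.25, 0.00893, 0.53571, 0.00893, 0.11607, 0.02679, 0.05357 (working shown to 5 dp, full precision carried).
D = 0.25² + 0.00893² + 0.53571² + 0.00893² + 0.11607² + 0.02679² + 0.05357² = 0.06250 + 0.00008 + 0.28699 + 0.00008 + 0.01347 + 0.00072 + 0.00287 = 0.36671.
So 1/D = 2.7270, i.e. 2.73 to 2 decimal places.

2.73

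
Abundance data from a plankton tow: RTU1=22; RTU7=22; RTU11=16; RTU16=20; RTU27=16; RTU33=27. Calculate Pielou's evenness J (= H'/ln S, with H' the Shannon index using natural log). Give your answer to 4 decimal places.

Total N = 22+22+16+20+16+27 = 123, so the proportions are 0.178862, 0.178862, 0.130081, 0.162602, 0.130081, 0.219512 (working shown to 6 dp, full precision carried).
H' = −Σ pᵢ ln pᵢ = −((-0.307847) + (-0.307847) + (-0.265313) + (-0.295358) + (-0.265313) + (-0.332857)) = 1.774534.
With S = 6 species, ln S = 1.791759, so J = 1.774534/1.791759 = 0.990386, i.e. 0.9904 to 4 decimal places.

0.9904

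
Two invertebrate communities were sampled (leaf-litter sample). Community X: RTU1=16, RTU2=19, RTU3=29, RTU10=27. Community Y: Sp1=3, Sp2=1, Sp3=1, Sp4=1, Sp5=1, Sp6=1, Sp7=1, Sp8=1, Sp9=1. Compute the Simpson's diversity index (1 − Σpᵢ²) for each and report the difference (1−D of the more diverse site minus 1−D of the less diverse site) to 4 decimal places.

0.1236

Community X: N=91, proportions 0.175824, 0.208791, 0.318681, 0.296703, giving 1−D = 0.735901 (working shown to 6 dp, full precision carried).
Community Y: N=11, proportions 0.272727, 0.090909, 0.090909, 0.090909, 0.090909, 0.090909, 0.090909, 0.090909, 0.090909, giving 1−D = 0.859504.
Difference = |0.735901 − 0.859504| = 0.123603, i.e. 0.1236 to 4 decimal places.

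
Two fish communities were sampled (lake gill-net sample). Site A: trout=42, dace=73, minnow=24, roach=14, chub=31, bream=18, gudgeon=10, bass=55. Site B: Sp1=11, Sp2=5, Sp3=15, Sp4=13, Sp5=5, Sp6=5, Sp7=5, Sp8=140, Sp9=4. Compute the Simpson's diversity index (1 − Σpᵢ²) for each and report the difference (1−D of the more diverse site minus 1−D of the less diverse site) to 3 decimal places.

Site A: N=267, proportions 0.1573, 0.27341, 0.08989, 0.05243, 0.1161, 0.06742, 0.03745, 0.20599, giving 1−D = 0.82781 (working shown to 5 dp, full precision carried).
Site B: N=203, proportions 0.05419, 0.02463, 0.07389, 0.06404, 0.02463, 0.02463, 0.02463, 0.68966, 0.0197, giving 1−D = 0.50906.
Difference = |0.82781 − 0.50906| = 0.31875, i.e. 0.319 to 3 decimal places.

0.319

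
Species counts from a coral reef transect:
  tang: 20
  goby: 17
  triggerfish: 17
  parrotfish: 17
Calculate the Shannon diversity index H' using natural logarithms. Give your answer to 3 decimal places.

1.384

Total N = 20+17+17+17 = 71, so the proportions are 0.28169, 0.23944, 0.23944, 0.23944 (working shown to 5 dp, full precision carried).
Each pᵢ ln pᵢ term: 0.28169×(-1.26695)=-0.35689, 0.23944×(-1.42947)=-0.34227, 0.23944×(-1.42947)=-0.34227, 0.23944×(-1.42947)=-0.34227.
Sum = -1.38369, so H' = 1.384.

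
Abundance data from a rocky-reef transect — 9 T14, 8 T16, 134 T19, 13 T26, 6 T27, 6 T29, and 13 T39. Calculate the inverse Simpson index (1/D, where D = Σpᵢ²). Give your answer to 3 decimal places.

Total N = 9+8+134+13+6+6+13 = 189, so the proportions are 0.047619, 0.042328, 0.708995, 0.068783, 0.031746, 0.031746, 0.068783 (working shown to 6 dp, full precision carried).
D = 0.047619² + 0.042328² + 0.708995² + 0.068783² + 0.031746² + 0.031746² + 0.068783² = 0.002268 + 0.001792 + 0.502673 + 0.004731 + 0.001008 + 0.001008 + 0.004731 = 0.518211.
So 1/D = 1.92972, i.e. 1.930 to 3 decimal places.

1.930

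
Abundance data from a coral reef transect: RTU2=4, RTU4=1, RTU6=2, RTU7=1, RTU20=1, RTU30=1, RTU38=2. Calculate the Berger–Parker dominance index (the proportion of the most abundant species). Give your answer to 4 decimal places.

0.3333

Total N = 4+1+2+1+1+1+2 = 12, so the proportions are 0.333333, 0.083333, 0.166667, 0.083333, 0.083333, 0.083333, 0.166667 (working shown to 6 dp, full precision carried).
The largest proportion is 0.333333, i.e. d = 0.3333 to 4 decimal places.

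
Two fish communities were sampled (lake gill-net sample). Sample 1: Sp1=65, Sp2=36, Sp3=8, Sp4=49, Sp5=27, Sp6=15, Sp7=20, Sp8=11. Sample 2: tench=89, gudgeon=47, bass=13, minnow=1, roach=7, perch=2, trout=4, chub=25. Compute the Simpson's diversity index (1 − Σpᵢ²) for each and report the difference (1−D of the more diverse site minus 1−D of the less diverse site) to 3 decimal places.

Sample 1: N=231, proportions 0.28139, 0.15584, 0.03463, 0.21212, 0.11688, 0.06494, 0.08658, 0.04762, giving 1−D = 0.82270 (working shown to 5 dp, full precision carried).
Sample 2: N=188, proportions 0.4734, 0.25, 0.06915, 0.00532, 0.03723, 0.01064, 0.02128, 0.13298, giving 1−D = 0.68894.
Difference = |0.82270 − 0.68894| = 0.13376, i.e. 0.134 to 3 decimal places.

0.134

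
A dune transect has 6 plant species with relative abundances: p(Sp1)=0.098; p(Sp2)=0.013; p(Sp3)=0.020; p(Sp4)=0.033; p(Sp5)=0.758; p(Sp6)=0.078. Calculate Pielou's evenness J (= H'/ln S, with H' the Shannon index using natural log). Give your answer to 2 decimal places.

0.49

H' = −Σ pᵢ ln pᵢ = −((-0.2276) + (-0.0565) + (-0.0782) + (-0.1126) + (-0.2100) + (-0.1990)) = 0.8839 (working shown to 4 dp, full precision carried).
With S = 6 species, ln S = 1.7918, so J = 0.8839/1.7918 = 0.4933, i.e. 0.49 to 2 decimal places.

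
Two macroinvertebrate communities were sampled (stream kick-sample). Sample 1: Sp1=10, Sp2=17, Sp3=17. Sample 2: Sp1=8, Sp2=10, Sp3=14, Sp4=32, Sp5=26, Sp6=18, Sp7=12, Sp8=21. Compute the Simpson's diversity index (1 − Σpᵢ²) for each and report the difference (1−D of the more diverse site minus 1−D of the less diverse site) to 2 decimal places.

0.20

Sample 1: N=44, proportions 0.2273, 0.3864, 0.3864, giving 1−D = 0.6498 (working shown to 4 dp, full precision carried).
Sample 2: N=141, proportions 0.0567, 0.0709, 0.0993, 0.227, 0.1844, 0.1277, 0.0851, 0.1489, giving 1−D = 0.8507.
Difference = |0.6498 − 0.8507| = 0.2009, i.e. 0.20 to 2 decimal places.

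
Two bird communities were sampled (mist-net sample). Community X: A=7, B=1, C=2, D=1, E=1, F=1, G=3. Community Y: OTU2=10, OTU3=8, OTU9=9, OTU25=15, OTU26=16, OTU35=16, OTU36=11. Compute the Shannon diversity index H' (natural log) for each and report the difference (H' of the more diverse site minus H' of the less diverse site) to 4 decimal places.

0.2828

Community X: N=16, proportions 0.4375, 0.0625, 0.125, 0.0625, 0.0625, 0.0625, 0.1875, giving H' = 1.628620 (working shown to 6 dp, full precision carried).
Community Y: N=85, proportions 0.117647, 0.094118, 0.105882, 0.176471, 0.188235, 0.188235, 0.129412, giving H' = 1.911394.
Difference = |1.628620 − 1.911394| = 0.282774, i.e. 0.2828 to 4 decimal places.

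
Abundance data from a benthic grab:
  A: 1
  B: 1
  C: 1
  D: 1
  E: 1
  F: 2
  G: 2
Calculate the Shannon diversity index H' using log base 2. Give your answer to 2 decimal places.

Total N = 1+1+1+1+1+2+2 = 9, so the proportions are 0.1111, 0.1111, 0.1111, 0.1111, 0.1111, 0.2222, 0.2222 (working shown to 4 dp, full precision carried).
Each pᵢ log₂ pᵢ term: 0.1111×(-3.1699)=-0.3522, 0.1111×(-3.1699)=-0.3522, 0.1111×(-3.1699)=-0.3522, 0.1111×(-3.1699)=-0.3522, 0.1111×(-3.1699)=-0.3522, 0.2222×(-2.1699)=-0.4822, 0.2222×(-2.1699)=-0.4822.
Sum = -2.7255, so H' = 2.73.

2.73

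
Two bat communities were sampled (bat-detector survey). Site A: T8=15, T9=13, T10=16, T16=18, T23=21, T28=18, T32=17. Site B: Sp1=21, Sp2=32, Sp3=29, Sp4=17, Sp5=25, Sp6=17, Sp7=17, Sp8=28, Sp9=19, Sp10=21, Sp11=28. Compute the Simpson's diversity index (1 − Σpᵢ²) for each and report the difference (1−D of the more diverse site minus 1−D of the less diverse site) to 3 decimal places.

Site A: N=118, proportions 0.127119, 0.110169, 0.135593, 0.152542, 0.177966, 0.152542, 0.144068, giving 1−D = 0.854352 (working shown to 6 dp, full precision carried).
Site B: N=254, proportions 0.082677, 0.125984, 0.114173, 0.066929, 0.098425, 0.066929, 0.066929, 0.110236, 0.074803, 0.082677, 0.110236, giving 1−D = 0.904396.
Difference = |0.854352 − 0.904396| = 0.050044, i.e. 0.050 to 3 decimal places.

0.050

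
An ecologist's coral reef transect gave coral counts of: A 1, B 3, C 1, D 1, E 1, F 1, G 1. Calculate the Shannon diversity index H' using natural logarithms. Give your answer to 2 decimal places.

Total N = 1+3+1+1+1+1+1 = 9, so the proportions are 0.1111, 0.3333, 0.1111, 0.1111, 0.1111, 0.1111, 0.1111 (working shown to 4 dp, full precision carried).
Each pᵢ ln pᵢ term: 0.1111×(-2.1972)=-0.2441, 0.3333×(-1.0986)=-0.3662, 0.1111×(-2.1972)=-0.2441, 0.1111×(-2.1972)=-0.2441, 0.1111×(-2.1972)=-0.2441, 0.1111×(-2.1972)=-0.2441, 0.1111×(-2.1972)=-0.2441.
Sum = -1.8310, so H' = 1.83.

1.83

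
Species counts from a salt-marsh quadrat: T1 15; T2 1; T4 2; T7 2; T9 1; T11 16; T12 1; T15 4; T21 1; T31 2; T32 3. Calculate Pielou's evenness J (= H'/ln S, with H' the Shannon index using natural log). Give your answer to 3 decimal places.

0.763

Total N = 15+1+2+2+1+16+1+4+1+2+3 = 48, so the proportions are 0.3125, 0.02083, 0.04167, 0.04167, 0.02083, 0.33333, 0.02083, 0.08333, 0.02083, 0.04167, 0.0625 (working shown to 5 dp, full precision carried).
H' = −Σ pᵢ ln pᵢ = −((-0.36348) + (-0.08065) + (-0.13242) + (-0.13242) + (-0.08065) + (-0.36620) + (-0.08065) + (-0.20708) + (-0.08065) + (-0.13242) + (-0.17329)) = 1.82991.
With S = 11 species, ln S = 2.39790, so J = 1.82991/2.39790 = 0.76313, i.e. 0.763 to 3 decimal places.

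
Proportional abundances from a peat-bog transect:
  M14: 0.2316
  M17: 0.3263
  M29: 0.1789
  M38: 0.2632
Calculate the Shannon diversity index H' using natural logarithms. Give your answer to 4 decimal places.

1.3634

Each pᵢ ln pᵢ term (working shown to 6 dp, full precision carried): 0.2316×(-1.462744)=-0.338771, 0.3263×(-1.119938)=-0.365436, 0.1789×(-1.720928)=-0.307874, 0.2632×(-1.334841)=-0.351330.
Sum = -1.363411, so H' = 1.3634.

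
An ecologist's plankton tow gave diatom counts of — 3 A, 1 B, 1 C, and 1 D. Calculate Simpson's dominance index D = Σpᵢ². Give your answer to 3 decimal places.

Total N = 3+1+1+1 = 6, so the proportions are 0.5, 0.16667, 0.16667, 0.16667 (working shown to 5 dp, full precision carried).
D = 0.5² + 0.16667² + 0.16667² + 0.16667² = 0.25000 + 0.02778 + 0.02778 + 0.02778 = 0.33333.
To 3 decimal places, D = 0.333.

0.333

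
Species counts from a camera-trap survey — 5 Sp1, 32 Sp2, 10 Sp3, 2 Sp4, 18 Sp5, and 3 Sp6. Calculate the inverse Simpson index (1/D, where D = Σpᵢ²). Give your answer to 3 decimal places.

3.297

Total N = 5+32+10+2+18+3 = 70, so the proportions are 0.0714286, 0.4571429, 0.1428571, 0.0285714, 0.2571429, 0.0428571 (working shown to 7 dp, full precision carried).
D = 0.0714286² + 0.4571429² + 0.1428571² + 0.0285714² + 0.2571429² + 0.0428571² = 0.0051020 + 0.2089796 + 0.0204082 + 0.0008163 + 0.0661224 + 0.0018367 = 0.3032653.
So 1/D = 3.29744, i.e. 3.297 to 3 decimal places.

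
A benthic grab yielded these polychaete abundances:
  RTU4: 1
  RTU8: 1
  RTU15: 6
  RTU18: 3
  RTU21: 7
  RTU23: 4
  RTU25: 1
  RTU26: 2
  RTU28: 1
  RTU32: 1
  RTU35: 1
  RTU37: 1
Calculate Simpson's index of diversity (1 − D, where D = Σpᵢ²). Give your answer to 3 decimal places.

0.856

Total N = 1+1+6+3+7+4+1+2+1+1+1+1 = 29, so the proportions are 0.03448, 0.03448, 0.2069, 0.10345, 0.24138, 0.13793, 0.03448, 0.06897, 0.03448, 0.03448, 0.03448, 0.03448 (working shown to 5 dp, full precision carried).
D = 0.03448² + 0.03448² + 0.2069² + 0.10345² + 0.24138² + 0.13793² + 0.03448² + 0.06897² + 0.03448² + 0.03448² + 0.03448² + 0.03448² = 0.00119 + 0.00119 + 0.04281 + 0.01070 + 0.05826 + 0.01902 + 0.00119 + 0.00476 + 0.00119 + 0.00119 + 0.00119 + 0.00119 = 0.14388.
So 1 − D = 0.85612, i.e. 0.856 to 3 decimal places.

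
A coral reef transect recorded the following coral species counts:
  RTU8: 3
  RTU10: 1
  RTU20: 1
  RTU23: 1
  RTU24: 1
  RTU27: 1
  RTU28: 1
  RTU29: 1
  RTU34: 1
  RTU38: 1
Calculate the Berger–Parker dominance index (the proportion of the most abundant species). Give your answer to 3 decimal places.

Total N = 3+1+1+1+1+1+1+1+1+1 = 12, so the proportions are 0.25, 0.08333, 0.08333, 0.08333, 0.08333, 0.08333, 0.08333, 0.08333, 0.08333, 0.08333 (working shown to 5 dp, full precision carried).
The largest proportion is 0.25, i.e. d = 0.250 to 3 decimal places.

0.250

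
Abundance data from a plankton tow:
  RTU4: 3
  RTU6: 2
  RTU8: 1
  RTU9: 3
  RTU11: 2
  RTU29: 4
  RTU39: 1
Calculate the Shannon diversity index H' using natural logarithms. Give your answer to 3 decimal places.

Total N = 3+2+1+3+2+4+1 = 16, so the proportions are 0.1875, 0.125, 0.0625, 0.1875, 0.125, 0.25, 0.0625 (working shown to 5 dp, full precision carried).
Each pᵢ ln pᵢ term: 0.1875×(-1.67398)=-0.31387, 0.125×(-2.07944)=-0.25993, 0.0625×(-2.77259)=-0.17329, 0.1875×(-1.67398)=-0.31387, 0.125×(-2.07944)=-0.25993, 0.25×(-1.38629)=-0.34657, 0.0625×(-2.77259)=-0.17329.
Sum = -1.84075, so H' = 1.841.

1.841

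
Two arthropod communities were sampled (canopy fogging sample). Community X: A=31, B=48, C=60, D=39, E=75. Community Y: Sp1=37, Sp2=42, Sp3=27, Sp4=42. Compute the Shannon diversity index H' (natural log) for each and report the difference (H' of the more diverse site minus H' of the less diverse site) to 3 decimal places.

Community X: N=253, proportions 0.12253, 0.18972, 0.23715, 0.15415, 0.29644, giving H' = 1.56255 (working shown to 5 dp, full precision carried).
Community Y: N=148, proportions 0.25, 0.28378, 0.18243, 0.28378, giving H' = 1.37184.
Difference = |1.56255 − 1.37184| = 0.19071, i.e. 0.191 to 3 decimal places.

0.191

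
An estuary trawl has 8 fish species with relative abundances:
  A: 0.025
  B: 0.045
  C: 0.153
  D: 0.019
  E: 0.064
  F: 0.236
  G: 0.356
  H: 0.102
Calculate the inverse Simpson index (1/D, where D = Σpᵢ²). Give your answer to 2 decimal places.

D = 0.025² + 0.045² + 0.153² + 0.019² + 0.064² + 0.236² + 0.356² + 0.102² = 0.000625 + 0.002025 + 0.023409 + 0.000361 + 0.004096 + 0.055696 + 0.126736 + 0.010404 = 0.223352 (working shown to 6 dp, full precision carried).
So 1/D = 4.4772, i.e. 4.48 to 2 decimal places.

4.48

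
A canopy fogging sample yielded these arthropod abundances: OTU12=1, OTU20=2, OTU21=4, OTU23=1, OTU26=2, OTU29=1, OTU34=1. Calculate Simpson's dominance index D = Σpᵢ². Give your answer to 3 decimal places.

Total N = 1+2+4+1+2+1+1 = 12, so the proportions are 0.08333, 0.16667, 0.33333, 0.08333, 0.16667, 0.08333, 0.08333 (working shown to 5 dp, full precision carried).
D = 0.08333² + 0.16667² + 0.33333² + 0.08333² + 0.16667² + 0.08333² + 0.08333² = 0.00694 + 0.02778 + 0.11111 + 0.00694 + 0.02778 + 0.00694 + 0.00694 = 0.19444.
To 3 decimal places, D = 0.194.

0.194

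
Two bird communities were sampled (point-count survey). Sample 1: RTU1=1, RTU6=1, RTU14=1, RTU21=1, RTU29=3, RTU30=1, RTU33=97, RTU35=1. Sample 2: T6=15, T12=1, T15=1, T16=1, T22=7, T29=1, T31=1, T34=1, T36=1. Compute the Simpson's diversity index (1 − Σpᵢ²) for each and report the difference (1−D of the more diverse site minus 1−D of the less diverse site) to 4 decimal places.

Sample 1: N=106, proportions 0.009434, 0.009434, 0.009434, 0.009434, 0.028302, 0.009434, 0.915094, 0.009434, giving 1−D = 0.161267 (working shown to 6 dp, full precision carried).
Sample 2: N=29, proportions 0.517241, 0.034483, 0.034483, 0.034483, 0.241379, 0.034483, 0.034483, 0.034483, 0.034483, giving 1−D = 0.665874.
Difference = |0.161267 − 0.665874| = 0.504607, i.e. 0.5046 to 4 decimal places.

0.5046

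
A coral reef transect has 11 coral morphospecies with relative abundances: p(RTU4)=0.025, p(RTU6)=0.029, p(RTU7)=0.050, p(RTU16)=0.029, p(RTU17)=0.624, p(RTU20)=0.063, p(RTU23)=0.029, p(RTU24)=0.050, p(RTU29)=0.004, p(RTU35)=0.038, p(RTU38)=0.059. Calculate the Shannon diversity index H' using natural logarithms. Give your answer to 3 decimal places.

Each pᵢ ln pᵢ term (working shown to 5 dp, full precision carried): 0.025×(-3.68888)=-0.09222, 0.029×(-3.54046)=-0.10267, 0.05×(-2.99573)=-0.14979, 0.029×(-3.54046)=-0.10267, 0.624×(-0.47160)=-0.29428, 0.063×(-2.76462)=-0.17417, 0.029×(-3.54046)=-0.10267, 0.05×(-2.99573)=-0.14979, 0.004×(-5.52146)=-0.02209, 0.038×(-3.27017)=-0.12427, 0.059×(-2.83022)=-0.16698.
Sum = -1.48160, so H' = 1.482.

1.482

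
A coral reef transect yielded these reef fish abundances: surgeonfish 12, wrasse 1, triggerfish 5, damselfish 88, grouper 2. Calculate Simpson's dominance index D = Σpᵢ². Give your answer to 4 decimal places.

0.6788

Total N = 12+1+5+88+2 = 108, so the proportions are 0.111111, 0.009259, 0.046296, 0.814815, 0.018519 (working shown to 6 dp, full precision carried).
D = 0.111111² + 0.009259² + 0.046296² + 0.814815² + 0.018519² = 0.012346 + 0.000086 + 0.002143 + 0.663923 + 0.000343 = 0.678841.
To 4 decimal places, D = 0.6788.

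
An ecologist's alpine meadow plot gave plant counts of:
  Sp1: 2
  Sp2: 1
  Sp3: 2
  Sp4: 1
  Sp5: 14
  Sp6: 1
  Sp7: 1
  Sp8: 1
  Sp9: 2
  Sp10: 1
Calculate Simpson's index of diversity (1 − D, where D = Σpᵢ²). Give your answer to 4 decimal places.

Total N = 2+1+2+1+14+1+1+1+2+1 = 26, so the proportions are 0.076923, 0.038462, 0.076923, 0.038462, 0.538462, 0.038462, 0.038462, 0.038462, 0.076923, 0.038462 (working shown to 6 dp, full precision carried).
D = 0.076923² + 0.038462² + 0.076923² + 0.038462² + 0.538462² + 0.038462² + 0.038462² + 0.038462² + 0.076923² + 0.038462² = 0.005917 + 0.001479 + 0.005917 + 0.001479 + 0.289941 + 0.001479 + 0.001479 + 0.001479 + 0.005917 + 0.001479 = 0.316568.
So 1 − D = 0.683432, i.e. 0.6834 to 4 decimal places.

0.6834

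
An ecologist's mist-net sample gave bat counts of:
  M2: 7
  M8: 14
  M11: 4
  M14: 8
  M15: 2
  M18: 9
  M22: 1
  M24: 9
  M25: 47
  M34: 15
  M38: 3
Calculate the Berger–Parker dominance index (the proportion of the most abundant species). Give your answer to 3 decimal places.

0.395

Total N = 7+14+4+8+2+9+1+9+47+15+3 = 119, so the proportions are 0.05882, 0.11765, 0.03361, 0.06723, 0.01681, 0.07563, 0.0084, 0.07563, 0.39496, 0.12605, 0.02521 (working shown to 5 dp, full precision carried).
The largest proportion is 0.39496, i.e. d = 0.395 to 3 decimal places.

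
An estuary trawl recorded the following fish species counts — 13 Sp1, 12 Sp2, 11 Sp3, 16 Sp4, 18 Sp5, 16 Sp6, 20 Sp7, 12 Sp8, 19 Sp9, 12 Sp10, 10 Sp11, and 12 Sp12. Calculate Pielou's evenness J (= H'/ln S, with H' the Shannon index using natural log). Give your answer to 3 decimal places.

Total N = 13+12+11+16+18+16+20+12+19+12+10+12 = 171, so the proportions are 0.07602, 0.07018, 0.06433, 0.09357, 0.10526, 0.09357, 0.11696, 0.07018, 0.11111, 0.07018, 0.05848, 0.07018 (working shown to 5 dp, full precision carried).
H' = −Σ pᵢ ln pᵢ = −((-0.19589) + (-0.18644) + (-0.17650) + (-0.22167) + (-0.23698) + (-0.22167) + (-0.25099) + (-0.18644) + (-0.24414) + (-0.18644) + (-0.16603) + (-0.18644)) = 2.45961.
With S = 12 species, ln S = 2.48491, so J = 2.45961/2.48491 = 0.98982, i.e. 0.990 to 3 decimal places.

0.990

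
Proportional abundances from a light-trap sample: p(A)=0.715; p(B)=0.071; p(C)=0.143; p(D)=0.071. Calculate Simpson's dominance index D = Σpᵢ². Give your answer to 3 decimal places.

0.542

D = 0.715² + 0.071² + 0.143² + 0.071² = 0.51122 + 0.00504 + 0.02045 + 0.00504 = 0.54176 (working shown to 5 dp, full precision carried).
To 3 decimal places, D = 0.542.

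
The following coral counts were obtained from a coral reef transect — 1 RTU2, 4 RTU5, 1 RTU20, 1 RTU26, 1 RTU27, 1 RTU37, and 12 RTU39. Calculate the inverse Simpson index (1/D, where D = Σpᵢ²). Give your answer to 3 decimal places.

Total N = 1+4+1+1+1+1+12 = 21, so the proportions are 0.047619, 0.190476, 0.047619, 0.047619, 0.047619, 0.047619, 0.571429 (working shown to 6 dp, full precision carried).
D = 0.047619² + 0.190476² + 0.047619² + 0.047619² + 0.047619² + 0.047619² + 0.571429² = 0.002268 + 0.036281 + 0.002268 + 0.002268 + 0.002268 + 0.002268 + 0.326531 = 0.374150.
So 1/D = 2.67273, i.e. 2.673 to 3 decimal places.

2.673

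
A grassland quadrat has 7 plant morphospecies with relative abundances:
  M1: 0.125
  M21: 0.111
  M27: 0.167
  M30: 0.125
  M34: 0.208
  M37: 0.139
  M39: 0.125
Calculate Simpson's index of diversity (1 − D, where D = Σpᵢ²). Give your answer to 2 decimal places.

D = 0.125² + 0.111² + 0.167² + 0.125² + 0.208² + 0.139² + 0.125² = 0.0156 + 0.0123 + 0.0279 + 0.0156 + 0.0433 + 0.0193 + 0.0156 = 0.1497 (working shown to 4 dp, full precision carried).
So 1 − D = 0.8503, i.e. 0.85 to 2 decimal places.

0.85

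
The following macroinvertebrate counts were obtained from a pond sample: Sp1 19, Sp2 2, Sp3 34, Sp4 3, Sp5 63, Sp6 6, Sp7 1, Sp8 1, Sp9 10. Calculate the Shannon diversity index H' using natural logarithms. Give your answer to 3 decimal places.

1.515

Total N = 19+2+34+3+63+6+1+1+10 = 139, so the proportions are 0.13669, 0.01439, 0.2446, 0.02158, 0.45324, 0.04317, 0.00719, 0.00719, 0.07194 (working shown to 5 dp, full precision carried).
Each pᵢ ln pᵢ term: 0.13669×(-1.99003)=-0.27202, 0.01439×(-4.24133)=-0.06103, 0.2446×(-1.40811)=-0.34443, 0.02158×(-3.83586)=-0.08279, 0.45324×(-0.79134)=-0.35866, 0.04317×(-3.14271)=-0.13566, 0.00719×(-4.93447)=-0.03550, 0.00719×(-4.93447)=-0.03550, 0.07194×(-2.63189)=-0.18934.
Sum = -1.51493, so H' = 1.515.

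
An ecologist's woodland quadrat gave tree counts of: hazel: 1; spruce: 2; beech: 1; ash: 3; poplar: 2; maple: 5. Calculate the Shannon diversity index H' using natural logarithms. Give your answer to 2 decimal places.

1.63

Total N = 1+2+1+3+2+5 = 14, so the proportions are 0.0714, 0.1429, 0.0714, 0.2143, 0.1429, 0.3571 (working shown to 4 dp, full precision carried).
Each pᵢ ln pᵢ term: 0.0714×(-2.6391)=-0.1885, 0.1429×(-1.9459)=-0.2780, 0.0714×(-2.6391)=-0.1885, 0.2143×(-1.5404)=-0.3301, 0.1429×(-1.9459)=-0.2780, 0.3571×(-1.0296)=-0.3677.
Sum = -1.6308, so H' = 1.63.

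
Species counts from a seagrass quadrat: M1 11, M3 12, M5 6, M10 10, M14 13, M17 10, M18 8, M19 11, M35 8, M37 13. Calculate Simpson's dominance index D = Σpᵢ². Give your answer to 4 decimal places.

0.1046

Total N = 11+12+6+10+13+10+8+11+8+13 = 102, so the proportions are 0.107843, 0.117647, 0.058824, 0.098039, 0.127451, 0.098039, 0.078431, 0.107843, 0.078431, 0.127451 (working shown to 6 dp, full precision carried).
D = 0.107843² + 0.117647² + 0.058824² + 0.098039² + 0.127451² + 0.098039² + 0.078431² + 0.107843² + 0.078431² + 0.127451² = 0.011630 + 0.013841 + 0.003460 + 0.009612 + 0.016244 + 0.009612 + 0.006151 + 0.011630 + 0.006151 + 0.016244 = 0.104575.
To 4 decimal places, D = 0.1046.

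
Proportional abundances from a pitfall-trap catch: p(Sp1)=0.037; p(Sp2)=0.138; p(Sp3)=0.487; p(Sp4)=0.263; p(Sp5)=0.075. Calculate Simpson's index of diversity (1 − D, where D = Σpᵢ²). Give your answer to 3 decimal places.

D = 0.037² + 0.138² + 0.487² + 0.263² + 0.075² = 0.00137 + 0.01904 + 0.23717 + 0.06917 + 0.00562 = 0.33238 (working shown to 5 dp, full precision carried).
So 1 − D = 0.66762, i.e. 0.668 to 3 decimal places.

0.668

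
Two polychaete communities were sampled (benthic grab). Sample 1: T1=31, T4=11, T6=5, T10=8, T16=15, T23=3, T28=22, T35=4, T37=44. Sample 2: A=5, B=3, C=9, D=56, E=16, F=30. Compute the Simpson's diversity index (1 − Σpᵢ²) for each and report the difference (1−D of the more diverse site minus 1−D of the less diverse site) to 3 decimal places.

Sample 1: N=143, proportions 0.216783, 0.076923, 0.034965, 0.055944, 0.104895, 0.020979, 0.153846, 0.027972, 0.307692, giving 1−D = 0.812167 (working shown to 6 dp, full precision carried).
Sample 2: N=119, proportions 0.042017, 0.02521, 0.07563, 0.470588, 0.134454, 0.252101, giving 1−D = 0.688793.
Difference = |0.812167 − 0.688793| = 0.123374, i.e. 0.123 to 3 decimal places.

0.123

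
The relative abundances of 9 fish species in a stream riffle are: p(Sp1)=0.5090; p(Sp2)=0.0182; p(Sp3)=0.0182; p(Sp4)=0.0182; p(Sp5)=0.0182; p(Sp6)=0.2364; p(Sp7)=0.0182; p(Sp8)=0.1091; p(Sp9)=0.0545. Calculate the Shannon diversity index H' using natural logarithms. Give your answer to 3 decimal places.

Each pᵢ ln pᵢ term (working shown to 5 dp, full precision carried): 0.509×(-0.67531)=-0.34373, 0.0182×(-4.00633)=-0.07292, 0.0182×(-4.00633)=-0.07292, 0.0182×(-4.00633)=-0.07292, 0.0182×(-4.00633)=-0.07292, 0.2364×(-1.44223)=-0.34094, 0.0182×(-4.00633)=-0.07292, 0.1091×(-2.21549)=-0.24171, 0.0545×(-2.90955)=-0.15857.
Sum = -1.44953, so H' = 1.450.

1.450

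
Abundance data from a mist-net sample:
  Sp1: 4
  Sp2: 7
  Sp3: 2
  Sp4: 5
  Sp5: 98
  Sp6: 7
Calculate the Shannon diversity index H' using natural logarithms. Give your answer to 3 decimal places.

Total N = 4+7+2+5+98+7 = 123, so the proportions are 0.03252, 0.05691, 0.01626, 0.04065, 0.79675, 0.05691 (working shown to 5 dp, full precision carried).
Each pᵢ ln pᵢ term: 0.03252×(-3.42589)=-0.11141, 0.05691×(-2.86627)=-0.16312, 0.01626×(-4.11904)=-0.06698, 0.04065×(-3.20275)=-0.13019, 0.79675×(-0.22722)=-0.18103, 0.05691×(-2.86627)=-0.16312.
Sum = -0.81586, so H' = 0.816.

0.816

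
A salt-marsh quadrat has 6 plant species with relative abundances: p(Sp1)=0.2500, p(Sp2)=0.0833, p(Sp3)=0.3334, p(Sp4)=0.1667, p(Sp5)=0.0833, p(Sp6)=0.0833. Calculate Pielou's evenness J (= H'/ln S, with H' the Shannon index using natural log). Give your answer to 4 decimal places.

H' = −Σ pᵢ ln pᵢ = −((-0.346574) + (-0.207026) + (-0.366211) + (-0.298653) + (-0.207026) + (-0.207026)) = 1.632515 (working shown to 6 dp, full precision carried).
With S = 6 species, ln S = 1.791759, so J = 1.632515/1.791759 = 0.911124, i.e. 0.9111 to 4 decimal places.

0.9111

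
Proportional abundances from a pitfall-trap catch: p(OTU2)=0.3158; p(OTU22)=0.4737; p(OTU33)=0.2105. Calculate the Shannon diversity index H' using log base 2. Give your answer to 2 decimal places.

1.51

Each pᵢ log₂ pᵢ term (working shown to 4 dp, full precision carried): 0.3158×(-1.6629)=-0.5251, 0.4737×(-1.0780)=-0.5106, 0.2105×(-2.2481)=-0.4732.
Sum = -1.5090, so H' = 1.51.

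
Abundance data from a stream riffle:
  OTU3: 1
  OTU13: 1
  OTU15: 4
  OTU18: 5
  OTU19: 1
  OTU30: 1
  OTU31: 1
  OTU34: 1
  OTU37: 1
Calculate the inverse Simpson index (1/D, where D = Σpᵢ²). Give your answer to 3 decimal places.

Total N = 1+1+4+5+1+1+1+1+1 = 16, so the proportions are 0.0625, 0.0625, 0.25, 0.3125, 0.0625, 0.0625, 0.0625, 0.0625, 0.0625 (working shown to 7 dp, full precision carried).
D = 0.0625² + 0.0625² + 0.25² + 0.3125² + 0.0625² + 0.0625² + 0.0625² + 0.0625² + 0.0625² = 0.0039062 + 0.0039062 + 0.0625000 + 0.0976562 + 0.0039062 + 0.0039062 + 0.0039062 + 0.0039062 + 0.0039062 = 0.1875000.
So 1/D = 5.33333, i.e. 5.333 to 3 decimal places.

5.333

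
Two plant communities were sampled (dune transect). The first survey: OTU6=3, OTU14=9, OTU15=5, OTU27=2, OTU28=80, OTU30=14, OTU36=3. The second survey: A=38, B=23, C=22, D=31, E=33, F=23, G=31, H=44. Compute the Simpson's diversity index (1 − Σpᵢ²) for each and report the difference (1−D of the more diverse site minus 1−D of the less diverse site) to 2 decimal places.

The first survey: N=116, proportions 0.0259, 0.0776, 0.0431, 0.0172, 0.6897, 0.1207, 0.0259, giving 1−D = 0.5003 (working shown to 4 dp, full precision carried).
The second survey: N=245, proportions 0.1551, 0.0939, 0.0898, 0.1265, 0.1347, 0.0939, 0.1265, 0.1796, giving 1−D = 0.8678.
Difference = |0.5003 − 0.8678| = 0.3675, i.e. 0.37 to 2 decimal places.

0.37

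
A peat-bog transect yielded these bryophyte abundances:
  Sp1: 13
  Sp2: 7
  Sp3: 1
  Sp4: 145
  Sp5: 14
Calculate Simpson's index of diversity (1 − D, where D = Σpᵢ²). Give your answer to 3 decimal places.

Total N = 13+7+1+145+14 = 180, so the proportions are 0.07222, 0.03889, 0.00556, 0.80556, 0.07778 (working shown to 5 dp, full precision carried).
D = 0.07222² + 0.03889² + 0.00556² + 0.80556² + 0.07778² = 0.00522 + 0.00151 + 0.00003 + 0.64892 + 0.00605 = 0.66173.
So 1 − D = 0.33827, i.e. 0.338 to 3 decimal places.

0.338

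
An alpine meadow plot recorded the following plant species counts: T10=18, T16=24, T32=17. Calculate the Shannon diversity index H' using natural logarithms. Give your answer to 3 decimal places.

1.087

Total N = 18+24+17 = 59, so the proportions are 0.30508, 0.40678, 0.28814 (working shown to 5 dp, full precision carried).
Each pᵢ ln pᵢ term: 0.30508×(-1.18717)=-0.36219, 0.40678×(-0.89948)=-0.36589, 0.28814×(-1.24432)=-0.35853.
Sum = -1.08661, so H' = 1.087.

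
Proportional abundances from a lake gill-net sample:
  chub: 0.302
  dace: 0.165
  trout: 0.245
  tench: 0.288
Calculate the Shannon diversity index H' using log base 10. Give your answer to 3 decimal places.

0.592

Each pᵢ log₁₀ pᵢ term (working shown to 5 dp, full precision carried): 0.302×(-0.51999)=-0.15704, 0.165×(-0.78252)=-0.12912, 0.245×(-0.61083)=-0.14965, 0.288×(-0.54061)=-0.15569.
Sum = -0.59150, so H' = 0.592.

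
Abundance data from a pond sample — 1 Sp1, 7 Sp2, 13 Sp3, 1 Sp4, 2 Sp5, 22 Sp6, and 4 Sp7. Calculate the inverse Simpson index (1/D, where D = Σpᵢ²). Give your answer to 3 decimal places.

Total N = 1+7+13+1+2+22+4 = 50, so the proportions are 0.02, 0.14, 0.26, 0.02, 0.04, 0.44, 0.08 (working shown to 7 dp, full precision carried).
D = 0.02² + 0.14² + 0.26² + 0.02² + 0.04² + 0.44² + 0.08² = 0.0004000 + 0.0196000 + 0.0676000 + 0.0004000 + 0.0016000 + 0.1936000 + 0.0064000 = 0.2896000.
So 1/D = 3.45304, i.e. 3.453 to 3 decimal places.

3.453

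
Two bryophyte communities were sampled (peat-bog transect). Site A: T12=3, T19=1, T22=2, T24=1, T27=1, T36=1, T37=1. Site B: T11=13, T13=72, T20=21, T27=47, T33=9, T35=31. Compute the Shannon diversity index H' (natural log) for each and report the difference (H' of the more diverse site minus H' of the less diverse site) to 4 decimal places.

0.2628

Site A: N=10, proportions 0.3, 0.1, 0.2, 0.1, 0.1, 0.1, 0.1, giving H' = 1.834372 (working shown to 6 dp, full precision carried).
Site B: N=193, proportions 0.067358, 0.373057, 0.108808, 0.243523, 0.046632, 0.160622, giving H' = 1.571577.
Difference = |1.834372 − 1.571577| = 0.262795, i.e. 0.2628 to 4 decimal places.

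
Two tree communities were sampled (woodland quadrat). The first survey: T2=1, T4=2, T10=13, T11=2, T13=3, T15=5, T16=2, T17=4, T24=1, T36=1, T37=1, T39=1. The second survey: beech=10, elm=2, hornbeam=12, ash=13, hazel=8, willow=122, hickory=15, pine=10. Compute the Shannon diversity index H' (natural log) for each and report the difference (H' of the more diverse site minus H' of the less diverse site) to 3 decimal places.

The first survey: N=36, proportions 0.027778, 0.055556, 0.361111, 0.055556, 0.083333, 0.138889, 0.055556, 0.111111, 0.027778, 0.027778, 0.027778, 0.027778, giving H' = 2.072646 (working shown to 6 dp, full precision carried).
The second survey: N=192, proportions 0.052083, 0.010417, 0.0625, 0.067708, 0.041667, 0.635417, 0.078125, 0.052083, giving H' = 1.330683.
Difference = |2.072646 − 1.330683| = 0.741963, i.e. 0.742 to 3 decimal places.

0.742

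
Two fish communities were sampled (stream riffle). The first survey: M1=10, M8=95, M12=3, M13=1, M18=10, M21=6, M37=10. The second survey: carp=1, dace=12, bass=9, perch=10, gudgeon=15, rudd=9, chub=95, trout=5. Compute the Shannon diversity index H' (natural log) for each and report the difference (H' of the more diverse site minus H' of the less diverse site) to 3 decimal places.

The first survey: N=135, proportions 0.07407, 0.7037, 0.02222, 0.00741, 0.07407, 0.04444, 0.07407, giving H' = 1.08496 (working shown to 5 dp, full precision carried).
The second survey: N=156, proportions 0.00641, 0.07692, 0.05769, 0.0641, 0.09615, 0.05769, 0.60897, 0.03205, giving H' = 1.37241.
Difference = |1.08496 − 1.37241| = 0.28745, i.e. 0.287 to 3 decimal places.

0.287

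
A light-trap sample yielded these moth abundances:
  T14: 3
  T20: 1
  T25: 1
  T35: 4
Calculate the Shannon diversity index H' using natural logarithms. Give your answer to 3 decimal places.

Total N = 3+1+1+4 = 9, so the proportions are 0.33333, 0.11111, 0.11111, 0.44444 (working shown to 5 dp, full precision carried).
Each pᵢ ln pᵢ term: 0.33333×(-1.09861)=-0.36620, 0.11111×(-2.19722)=-0.24414, 0.11111×(-2.19722)=-0.24414, 0.44444×(-0.81093)=-0.36041.
Sum = -1.21489, so H' = 1.215.

1.215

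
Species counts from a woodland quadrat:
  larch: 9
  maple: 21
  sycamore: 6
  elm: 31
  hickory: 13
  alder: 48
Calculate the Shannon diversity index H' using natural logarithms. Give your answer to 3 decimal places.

Total N = 9+21+6+31+13+48 = 128, so the proportions are 0.07031, 0.16406, 0.04688, 0.24219, 0.10156, 0.375 (working shown to 5 dp, full precision carried).
Each pᵢ ln pᵢ term: 0.07031×(-2.65481)=-0.18667, 0.16406×(-1.80751)=-0.29654, 0.04688×(-3.06027)=-0.14345, 0.24219×(-1.41804)=-0.34343, 0.10156×(-2.28708)=-0.23228, 0.375×(-0.98083)=-0.36781.
Sum = -1.57019, so H' = 1.570.

1.570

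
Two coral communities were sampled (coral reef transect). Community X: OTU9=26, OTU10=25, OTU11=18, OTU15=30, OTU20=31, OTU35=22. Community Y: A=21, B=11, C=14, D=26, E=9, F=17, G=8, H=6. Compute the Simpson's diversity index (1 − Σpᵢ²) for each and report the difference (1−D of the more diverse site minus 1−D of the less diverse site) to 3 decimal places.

0.020

Community X: N=152, proportions 0.171053, 0.164474, 0.118421, 0.197368, 0.203947, 0.144737, giving 1−D = 0.828168 (working shown to 6 dp, full precision carried).
Community Y: N=112, proportions 0.1875, 0.098214, 0.125, 0.232143, 0.080357, 0.151786, 0.071429, 0.053571, giving 1−D = 0.848214.
Difference = |0.828168 − 0.848214| = 0.020046, i.e. 0.020 to 3 decimal places.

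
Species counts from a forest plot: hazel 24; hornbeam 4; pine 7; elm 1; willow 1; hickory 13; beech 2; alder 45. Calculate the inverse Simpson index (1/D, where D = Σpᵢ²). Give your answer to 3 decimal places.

3.312

Total N = 24+4+7+1+1+13+2+45 = 97, so the proportions are 0.2474227, 0.0412371, 0.0721649, 0.0103093, 0.0103093, 0.1340206, 0.0206186, 0.4639175 (working shown to 7 dp, full precision carried).
D = 0.2474227² + 0.0412371² + 0.0721649² + 0.0103093² + 0.0103093² + 0.1340206² + 0.0206186² + 0.4639175² = 0.0612180 + 0.0017005 + 0.0052078 + 0.0001063 + 0.0001063 + 0.0179615 + 0.0004251 + 0.2152195 = 0.3019449.
So 1/D = 3.31186, i.e. 3.312 to 3 decimal places.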